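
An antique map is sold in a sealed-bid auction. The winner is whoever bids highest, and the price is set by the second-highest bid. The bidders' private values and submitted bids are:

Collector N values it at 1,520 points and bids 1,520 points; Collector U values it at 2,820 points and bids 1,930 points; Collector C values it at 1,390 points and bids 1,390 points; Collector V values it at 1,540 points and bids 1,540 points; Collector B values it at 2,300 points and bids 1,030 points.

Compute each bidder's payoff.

Bids in descending order: Collector U 1,930 points, then Collector V 1,540 points, then Collector N 1,520 points, then Collector C 1,390 points, then Collector B 1,030 points.
Collector U has the top bid and wins; the price is the second-highest bid, 1,540 points.
Collector U's payoff = 2,820 points − 1,540 points = 1,280 points. All other bidders lose, so their payoff is 0.

Collector N 0 points, Collector U 1,280 points, Collector C 0 points, Collector V 0 points, Collector B 0 points.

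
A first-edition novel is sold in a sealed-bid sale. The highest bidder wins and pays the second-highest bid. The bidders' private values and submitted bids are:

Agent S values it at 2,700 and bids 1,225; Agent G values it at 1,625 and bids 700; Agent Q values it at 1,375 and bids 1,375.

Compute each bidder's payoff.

Agent S 0, Agent G 0, Agent Q 150.

Bids in descending order: Agent Q 1,375, then Agent S 1,225, then Agent G 700.
Agent Q has the top bid and wins; the price is the second-highest bid, 1,225.
Agent Q's payoff = 1,375 − 1,225 = 150. All other bidders lose, so their payoff is 0.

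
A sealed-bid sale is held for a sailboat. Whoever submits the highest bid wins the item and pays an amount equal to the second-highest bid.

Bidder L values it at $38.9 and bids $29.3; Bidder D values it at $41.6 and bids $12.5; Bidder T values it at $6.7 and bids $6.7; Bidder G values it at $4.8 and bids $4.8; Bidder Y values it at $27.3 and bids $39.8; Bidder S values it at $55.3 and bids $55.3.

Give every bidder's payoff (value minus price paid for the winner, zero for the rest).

Ordered from highest: Bidder S $55.3; Bidder Y $39.8; Bidder L $29.3; Bidder D $12.5; Bidder T $6.7; Bidder G $4.8.
Bidder S has the top bid and wins; the price is the second-highest bid, $39.8.
Bidder S's payoff = $55.3 − $39.8 = $15.5. All other bidders lose, so their payoff is 0.

Bidder L $0.0, Bidder D $0.0, Bidder T $0.0, Bidder G $0.0, Bidder Y $0.0, Bidder S $15.5.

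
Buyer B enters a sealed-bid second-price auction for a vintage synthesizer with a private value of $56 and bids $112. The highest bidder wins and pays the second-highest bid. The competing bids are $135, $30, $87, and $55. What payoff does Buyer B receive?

Highest competing bid: $135.
Buyer B's bid $112 is not the highest, so Buyer B loses, pays nothing, and earns zero payoff.

Buyer B's payoff: $0.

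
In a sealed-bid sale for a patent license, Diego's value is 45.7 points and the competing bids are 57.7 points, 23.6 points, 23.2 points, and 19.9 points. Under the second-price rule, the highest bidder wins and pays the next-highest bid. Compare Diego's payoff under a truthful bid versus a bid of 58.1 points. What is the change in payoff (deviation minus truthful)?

The highest competing bid is 57.7 points.
Bidding truthfully at 45.7 points: the top bid is 57.7 points (a rival), so Diego loses. Payoff = 0.0 points.
Bidding 58.1 points: Diego has the top bid, wins, and pays the second-highest bid 57.7 points. Payoff = 45.7 points − 57.7 points = -12.0 points.
Change = -12.0 points − 0.0 points = -12.0 points.

Payoff change: -12.0 points.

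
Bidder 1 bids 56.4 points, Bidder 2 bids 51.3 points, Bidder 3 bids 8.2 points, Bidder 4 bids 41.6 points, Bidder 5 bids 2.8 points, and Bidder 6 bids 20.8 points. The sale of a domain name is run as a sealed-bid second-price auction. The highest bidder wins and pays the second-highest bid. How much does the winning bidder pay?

Bids in descending order: Bidder 1 56.4 points, then Bidder 2 51.3 points, then Bidder 4 41.6 points, then Bidder 6 20.8 points, then Bidder 3 8.2 points, then Bidder 5 2.8 points.
Bidder 1 has the highest bid, so Bidder 1 wins.
The second-highest bid is 51.3 points, so that is what Bidder 1 pays.

51.3 points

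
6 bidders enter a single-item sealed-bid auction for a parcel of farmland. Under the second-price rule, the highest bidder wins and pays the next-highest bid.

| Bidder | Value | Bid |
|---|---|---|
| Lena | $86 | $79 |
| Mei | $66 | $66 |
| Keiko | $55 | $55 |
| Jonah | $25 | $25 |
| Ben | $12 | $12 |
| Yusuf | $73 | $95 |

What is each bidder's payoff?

Lena $0, Mei $0, Keiko $0, Jonah $0, Ben $0, Yusuf -$6.

Bids in descending order: Yusuf $95 > Lena $79 > Mei $66 > Keiko $55 > Jonah $25 > Ben $12.
Yusuf has the top bid and wins; the price is the second-highest bid, $79.
Yusuf's payoff = $73 − $79 = -$6. All other bidders lose, so their payoff is 0.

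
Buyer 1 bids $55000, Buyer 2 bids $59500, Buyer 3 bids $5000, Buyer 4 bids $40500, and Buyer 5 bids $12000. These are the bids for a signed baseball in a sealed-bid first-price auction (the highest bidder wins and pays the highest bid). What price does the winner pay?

Sorted high to low: Buyer 2 $59500; Buyer 1 $55000; Buyer 4 $40500; Buyer 5 $12000; Buyer 3 $5000.
Buyer 2 is the highest bidder, so Buyer 2 wins.
Under the first-price rule, the price is the highest bid: $59500.

Price paid: $59500.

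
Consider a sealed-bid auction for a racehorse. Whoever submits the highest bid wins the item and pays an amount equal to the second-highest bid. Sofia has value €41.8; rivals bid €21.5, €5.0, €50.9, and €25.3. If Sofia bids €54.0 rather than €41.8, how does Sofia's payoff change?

Payoff change: -€9.1.

The highest competing bid is €50.9.
Bidding truthfully at €41.8: the top bid is €50.9 (a rival), so Sofia loses. Payoff = €0.0.
Bidding €54.0: Sofia has the top bid, wins, and pays the second-highest bid €50.9. Payoff = €41.8 − €50.9 = -€9.1.
Change = -€9.1 − €0.0 = -€9.1.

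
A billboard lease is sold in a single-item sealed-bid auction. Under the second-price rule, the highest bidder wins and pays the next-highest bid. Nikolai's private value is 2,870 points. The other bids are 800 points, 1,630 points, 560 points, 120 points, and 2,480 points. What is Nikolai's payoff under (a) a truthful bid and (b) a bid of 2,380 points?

The highest competing bid is 2,480 points.
Bidding truthfully at 2,870 points: Nikolai has the top bid, wins, and pays the second-highest bid 2,480 points. Payoff = 2,870 points − 2,480 points = 390 points.
Bidding 2,380 points: the top bid is 2,480 points (a rival), so Nikolai loses. Payoff = 0 points.

(a) 390 points  (b) 0 points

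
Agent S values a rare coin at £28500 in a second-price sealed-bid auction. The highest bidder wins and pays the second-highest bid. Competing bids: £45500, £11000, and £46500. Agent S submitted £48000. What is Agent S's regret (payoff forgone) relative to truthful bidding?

Regret: £18000.

The highest competing bid is £46500.
Bidding truthfully at £28500: the top bid is £46500 (a rival), so Agent S loses. Payoff = £0.
Bidding £48000: Agent S has the top bid, wins, and pays the second-highest bid £46500. Payoff = £28500 − £46500 = -£18000.
Regret = truthful payoff − actual payoff = £0 − -£18000 = £18000.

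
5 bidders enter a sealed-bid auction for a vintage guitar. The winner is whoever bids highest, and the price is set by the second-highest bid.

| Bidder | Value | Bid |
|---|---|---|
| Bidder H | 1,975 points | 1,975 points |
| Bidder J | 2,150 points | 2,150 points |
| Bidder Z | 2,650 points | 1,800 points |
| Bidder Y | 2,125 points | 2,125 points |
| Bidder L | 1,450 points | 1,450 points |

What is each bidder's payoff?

Bids in descending order: Bidder J 2,150 points, then Bidder Y 2,125 points, then Bidder H 1,975 points, then Bidder Z 1,800 points, then Bidder L 1,450 points.
Bidder J has the top bid and wins; the price is the second-highest bid, 2,125 points.
Bidder J's payoff = 2,150 points − 2,125 points = 25 points. All other bidders lose, so their payoff is 0.

Bidder H 0 points, Bidder J 25 points, Bidder Z 0 points, Bidder Y 0 points, Bidder L 0 points.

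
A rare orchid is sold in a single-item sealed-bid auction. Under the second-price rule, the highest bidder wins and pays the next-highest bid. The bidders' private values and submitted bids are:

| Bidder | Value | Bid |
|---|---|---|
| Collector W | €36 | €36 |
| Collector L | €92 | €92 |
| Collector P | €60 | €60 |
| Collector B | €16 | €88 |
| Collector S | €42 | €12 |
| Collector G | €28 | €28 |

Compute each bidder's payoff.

Payoffs: Collector W €0, Collector L €4, Collector P €0, Collector B €0, Collector S €0, Collector G €0.

Ordered from highest: Collector L €92, then Collector B €88, then Collector P €60, then Collector W €36, then Collector G €28, then Collector S €12.
Collector L has the top bid and wins; the price is the second-highest bid, €88.
Collector L's payoff = €92 − €88 = €4. All other bidders lose, so their payoff is 0.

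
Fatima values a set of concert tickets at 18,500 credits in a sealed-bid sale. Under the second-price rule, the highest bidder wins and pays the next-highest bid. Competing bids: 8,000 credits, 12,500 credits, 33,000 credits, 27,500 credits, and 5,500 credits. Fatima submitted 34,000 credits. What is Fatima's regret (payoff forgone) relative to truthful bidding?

Regret: 14,500 credits.

The highest competing bid is 33,000 credits.
Bidding truthfully at 18,500 credits: the top bid is 33,000 credits (a rival), so Fatima loses. Payoff = 0 credits.
Bidding 34,000 credits: Fatima has the top bid, wins, and pays the second-highest bid 33,000 credits. Payoff = 18,500 credits − 33,000 credits = -14,500 credits.
Regret = truthful payoff − actual payoff = 0 credits − -14,500 credits = 14,500 credits.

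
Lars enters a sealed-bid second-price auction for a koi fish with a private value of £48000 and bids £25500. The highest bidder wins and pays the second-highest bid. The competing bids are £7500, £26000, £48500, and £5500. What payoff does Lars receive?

Lars's payoff: £0.

Highest competing bid: £48500.
Lars's bid £25500 is not the highest, so Lars loses, pays nothing, and earns zero payoff.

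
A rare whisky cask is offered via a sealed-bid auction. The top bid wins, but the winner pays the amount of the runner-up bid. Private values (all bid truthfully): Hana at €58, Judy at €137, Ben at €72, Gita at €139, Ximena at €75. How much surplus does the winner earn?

€2

Ordered from highest: Gita €139; Judy €137; Ximena €75; Ben €72; Hana €58.
Gita wins with the top bid and pays the second-highest, €137.
Surplus = €139 − €137 = €2.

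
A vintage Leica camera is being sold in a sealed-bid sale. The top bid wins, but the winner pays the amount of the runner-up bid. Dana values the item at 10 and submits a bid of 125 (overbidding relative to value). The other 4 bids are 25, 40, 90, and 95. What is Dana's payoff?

Dana's payoff: -85.

Highest competing bid: 95.
Dana's bid 125 is the highest overall, so Dana wins and pays the second-highest bid, 95.
Payoff = value − price = 10 − 95 = -85.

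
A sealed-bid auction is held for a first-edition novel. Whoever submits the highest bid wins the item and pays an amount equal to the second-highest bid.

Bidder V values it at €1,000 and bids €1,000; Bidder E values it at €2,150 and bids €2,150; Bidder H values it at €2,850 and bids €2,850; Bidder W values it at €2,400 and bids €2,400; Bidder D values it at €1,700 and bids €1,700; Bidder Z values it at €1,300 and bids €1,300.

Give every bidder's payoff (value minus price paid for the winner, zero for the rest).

Sorted high to low: Bidder H €2,850, then Bidder W €2,400, then Bidder E €2,150, then Bidder D €1,700, then Bidder Z €1,300, then Bidder V €1,000.
Bidder H has the top bid and wins; the price is the second-highest bid, €2,400.
Bidder H's payoff = €2,850 − €2,400 = €450. All other bidders lose, so their payoff is 0.

Bidder V €0, Bidder E €0, Bidder H €450, Bidder W €0, Bidder D €0, Bidder Z €0.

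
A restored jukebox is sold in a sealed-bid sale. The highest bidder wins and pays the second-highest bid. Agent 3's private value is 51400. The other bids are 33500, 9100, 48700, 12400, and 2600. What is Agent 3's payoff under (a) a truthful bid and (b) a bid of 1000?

The highest competing bid is 48700.
Bidding truthfully at 51400: Agent 3 has the top bid, wins, and pays the second-highest bid 48700. Payoff = 51400 − 48700 = 2700.
Bidding 1000: the top bid is 48700 (a rival), so Agent 3 loses. Payoff = 0.

(a) 2700  (b) 0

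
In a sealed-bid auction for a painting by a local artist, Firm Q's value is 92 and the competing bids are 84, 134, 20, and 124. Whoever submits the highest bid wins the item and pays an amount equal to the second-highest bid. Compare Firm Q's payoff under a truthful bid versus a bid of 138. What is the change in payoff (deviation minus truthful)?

The highest competing bid is 134.
Bidding truthfully at 92: the top bid is 134 (a rival), so Firm Q loses. Payoff = 0.
Bidding 138: Firm Q has the top bid, wins, and pays the second-highest bid 134. Payoff = 92 − 134 = -42.
Change = -42 − 0 = -42.
This is the dominant-strategy logic: truthful bidding weakly beats any alternative.

-42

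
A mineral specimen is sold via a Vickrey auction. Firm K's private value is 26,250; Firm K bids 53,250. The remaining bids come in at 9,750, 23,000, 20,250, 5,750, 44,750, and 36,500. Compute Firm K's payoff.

Highest competing bid: 44,750.
Firm K's bid 53,250 is the highest overall, so Firm K wins and pays the second-highest bid, 44,750.
Payoff = value − price = 26,250 − 44,750 = -18,500.
Overbidding won the item at a price above value — truthful bidding would have avoided this loss.

Payoff = -18,500.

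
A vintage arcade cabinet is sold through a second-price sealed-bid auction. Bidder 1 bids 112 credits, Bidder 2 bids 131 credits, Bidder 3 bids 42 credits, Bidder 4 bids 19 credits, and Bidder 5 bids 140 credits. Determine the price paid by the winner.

The winner pays 131 credits.

Ranking the bids: Bidder 5 140 credits > Bidder 2 131 credits > Bidder 1 112 credits > Bidder 3 42 credits > Bidder 4 19 credits.
Bidder 5 has the highest bid, so Bidder 5 wins.
The second-highest bid is 131 credits, so that is what Bidder 5 pays.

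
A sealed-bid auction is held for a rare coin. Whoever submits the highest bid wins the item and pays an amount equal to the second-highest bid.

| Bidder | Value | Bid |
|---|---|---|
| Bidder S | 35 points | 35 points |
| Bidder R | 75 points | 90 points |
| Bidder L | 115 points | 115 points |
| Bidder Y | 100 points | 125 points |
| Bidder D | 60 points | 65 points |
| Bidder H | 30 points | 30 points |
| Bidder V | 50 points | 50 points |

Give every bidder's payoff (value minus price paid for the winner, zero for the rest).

Bidder S 0 points, Bidder R 0 points, Bidder L 0 points, Bidder Y -15 points, Bidder D 0 points, Bidder H 0 points, Bidder V 0 points.

Sorted high to low: Bidder Y 125 points, then Bidder L 115 points, then Bidder R 90 points, then Bidder D 65 points, then Bidder V 50 points, then Bidder S 35 points, then Bidder H 30 points.
Bidder Y has the top bid and wins; the price is the second-highest bid, 115 points.
Bidder Y's payoff = 100 points − 115 points = -15 points. All other bidders lose, so their payoff is 0.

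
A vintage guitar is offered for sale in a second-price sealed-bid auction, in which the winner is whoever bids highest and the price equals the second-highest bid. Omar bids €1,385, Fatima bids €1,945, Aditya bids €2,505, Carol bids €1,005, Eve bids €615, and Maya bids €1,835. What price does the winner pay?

€1,945

Ranking the bids: Aditya €2,505, then Fatima €1,945, then Maya €1,835, then Omar €1,385, then Carol €1,005, then Eve €615.
Aditya is the highest bidder, so Aditya wins.
Under the second-price rule, the price is the second-highest bid: €1,945.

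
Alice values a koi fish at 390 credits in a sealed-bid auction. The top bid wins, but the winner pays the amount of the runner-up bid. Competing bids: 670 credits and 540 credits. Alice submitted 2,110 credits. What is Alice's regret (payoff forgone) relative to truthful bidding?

The highest competing bid is 670 credits.
Bidding truthfully at 390 credits: the top bid is 670 credits (a rival), so Alice loses. Payoff = 0 credits.
Bidding 2,110 credits: Alice has the top bid, wins, and pays the second-highest bid 670 credits. Payoff = 390 credits − 670 credits = -280 credits.
Regret = truthful payoff − actual payoff = 0 credits − -280 credits = 280 credits.

280 credits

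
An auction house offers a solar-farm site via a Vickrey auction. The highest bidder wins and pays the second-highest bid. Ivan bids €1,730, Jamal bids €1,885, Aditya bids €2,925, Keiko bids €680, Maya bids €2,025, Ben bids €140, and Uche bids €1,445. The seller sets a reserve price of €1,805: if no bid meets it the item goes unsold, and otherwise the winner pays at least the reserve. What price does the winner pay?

Price paid: €2,025.

Ranking the bids: Aditya €2,925 > Maya €2,025 > Jamal €1,885 > Ivan €1,730 > Uche €1,445 > Keiko €680 > Ben €140.
Aditya has the highest bid, so Aditya wins.
The second-highest bid is €2,025, which exceeds the reserve, so that sets the price.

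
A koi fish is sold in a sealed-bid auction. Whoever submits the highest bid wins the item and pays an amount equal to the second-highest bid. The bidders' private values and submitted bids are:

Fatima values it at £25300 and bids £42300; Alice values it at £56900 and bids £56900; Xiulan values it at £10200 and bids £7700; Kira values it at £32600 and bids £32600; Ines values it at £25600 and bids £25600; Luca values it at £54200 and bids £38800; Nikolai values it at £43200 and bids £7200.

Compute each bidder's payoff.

Ranking the bids: Alice £56900; Fatima £42300; Luca £38800; Kira £32600; Ines £25600; Xiulan £7700; Nikolai £7200.
Alice has the top bid and wins; the price is the second-highest bid, £42300.
Alice's payoff = £56900 − £42300 = £14600. All other bidders lose, so their payoff is 0.

Payoffs: Fatima £0, Alice £14600, Xiulan £0, Kira £0, Ines £0, Luca £0, Nikolai £0.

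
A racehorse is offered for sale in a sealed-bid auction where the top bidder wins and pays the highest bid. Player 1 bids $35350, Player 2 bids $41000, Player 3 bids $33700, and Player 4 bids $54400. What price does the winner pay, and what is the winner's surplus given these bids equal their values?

Price $54400; surplus $0.

Ranking the bids: Player 4 $54400 > Player 2 $41000 > Player 1 $35350 > Player 3 $33700.
Player 4 is the highest bidder, so Player 4 wins.
Under the first-price rule, the price is the highest bid: $54400.
Surplus = $54400 − $54400 = $0.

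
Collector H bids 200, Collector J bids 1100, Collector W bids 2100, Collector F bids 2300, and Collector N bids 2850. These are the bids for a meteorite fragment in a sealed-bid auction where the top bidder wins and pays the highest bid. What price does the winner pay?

Ranking the bids: Collector N 2850, then Collector F 2300, then Collector W 2100, then Collector J 1100, then Collector H 200.
Collector N is the highest bidder, so Collector N wins.
Under the first-price rule, the price is the highest bid: 2850.

The winner pays 2850.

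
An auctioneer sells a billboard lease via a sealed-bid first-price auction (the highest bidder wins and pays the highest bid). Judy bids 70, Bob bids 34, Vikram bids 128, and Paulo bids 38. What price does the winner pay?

128

Sorted high to low: Vikram 128 > Judy 70 > Paulo 38 > Bob 34.
Vikram is the highest bidder, so Vikram wins.
Under the first-price rule, the price is the highest bid: 128.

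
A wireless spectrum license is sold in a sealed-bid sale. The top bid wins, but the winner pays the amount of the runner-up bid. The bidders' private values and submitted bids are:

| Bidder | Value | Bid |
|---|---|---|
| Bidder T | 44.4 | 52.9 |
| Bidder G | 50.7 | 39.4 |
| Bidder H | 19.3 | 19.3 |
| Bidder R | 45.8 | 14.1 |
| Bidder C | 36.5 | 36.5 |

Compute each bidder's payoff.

Bidder T 5.0, Bidder G 0.0, Bidder H 0.0, Bidder R 0.0, Bidder C 0.0.

Ordered from highest: Bidder T 52.9, then Bidder G 39.4, then Bidder C 36.5, then Bidder H 19.3, then Bidder R 14.1.
Bidder T has the top bid and wins; the price is the second-highest bid, 39.4.
Bidder T's payoff = 44.4 − 39.4 = 5.0. All other bidders lose, so their payoff is 0.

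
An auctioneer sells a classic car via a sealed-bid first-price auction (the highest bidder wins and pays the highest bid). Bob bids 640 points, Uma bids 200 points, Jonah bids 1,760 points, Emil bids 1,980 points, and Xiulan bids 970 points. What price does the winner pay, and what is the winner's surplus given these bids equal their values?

Bids in descending order: Emil 1,980 points > Jonah 1,760 points > Xiulan 970 points > Bob 640 points > Uma 200 points.
Emil is the highest bidder, so Emil wins.
Under the first-price rule, the price is the highest bid: 1,980 points.
Surplus = 1,980 points − 1,980 points = 0 points.

Price 1,980 points; surplus 0 points.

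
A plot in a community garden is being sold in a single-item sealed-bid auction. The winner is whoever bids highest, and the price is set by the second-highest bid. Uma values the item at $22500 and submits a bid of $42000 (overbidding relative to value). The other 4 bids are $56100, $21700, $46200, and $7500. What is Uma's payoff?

Uma's payoff: $0.

Highest competing bid: $56100.
Uma's bid $42000 is not the highest, so Uma loses, pays nothing, and earns zero payoff.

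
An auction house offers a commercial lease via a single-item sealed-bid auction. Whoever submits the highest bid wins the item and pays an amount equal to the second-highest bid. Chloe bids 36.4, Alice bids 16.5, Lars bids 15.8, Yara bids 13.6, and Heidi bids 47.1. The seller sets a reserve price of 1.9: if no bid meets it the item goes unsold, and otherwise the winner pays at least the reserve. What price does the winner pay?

Ordered from highest: Heidi 47.1 > Chloe 36.4 > Alice 16.5 > Lars 15.8 > Yara 13.6.
Heidi has the highest bid, so Heidi wins.
The second-highest bid is 36.4, which exceeds the reserve, so that sets the price.

36.4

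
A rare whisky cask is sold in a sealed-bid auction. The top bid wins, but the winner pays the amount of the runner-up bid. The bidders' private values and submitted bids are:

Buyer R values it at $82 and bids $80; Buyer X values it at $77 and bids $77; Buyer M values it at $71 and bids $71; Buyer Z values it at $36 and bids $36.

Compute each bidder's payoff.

Ordered from highest: Buyer R $80, then Buyer X $77, then Buyer M $71, then Buyer Z $36.
Buyer R has the top bid and wins; the price is the second-highest bid, $77.
Buyer R's payoff = $82 − $77 = $5. All other bidders lose, so their payoff is 0.

Payoffs: Buyer R $5, Buyer X $0, Buyer M $0, Buyer Z $0.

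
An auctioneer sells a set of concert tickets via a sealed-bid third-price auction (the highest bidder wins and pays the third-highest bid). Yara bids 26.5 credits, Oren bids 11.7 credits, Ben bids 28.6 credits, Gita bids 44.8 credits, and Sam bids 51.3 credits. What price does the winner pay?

Ranking the bids: Sam 51.3 credits > Gita 44.8 credits > Ben 28.6 credits > Yara 26.5 credits > Oren 11.7 credits.
Sam is the highest bidder, so Sam wins.
Under the third-price rule, the price is the third-highest bid: 28.6 credits.

28.6 credits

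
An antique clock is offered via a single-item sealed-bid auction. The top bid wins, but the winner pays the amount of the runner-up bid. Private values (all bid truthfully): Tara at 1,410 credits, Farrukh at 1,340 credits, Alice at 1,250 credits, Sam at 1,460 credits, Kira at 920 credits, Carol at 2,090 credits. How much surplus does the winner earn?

Ranking the bids: Carol 2,090 credits > Sam 1,460 credits > Tara 1,410 credits > Farrukh 1,340 credits > Alice 1,250 credits > Kira 920 credits.
Carol wins with the top bid and pays the second-highest, 1,460 credits.
Surplus = 2,090 credits − 1,460 credits = 630 credits.

Winner's surplus: 630 credits.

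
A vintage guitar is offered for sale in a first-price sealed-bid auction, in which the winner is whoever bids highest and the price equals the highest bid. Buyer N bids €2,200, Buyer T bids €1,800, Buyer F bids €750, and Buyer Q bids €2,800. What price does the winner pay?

Ordered from highest: Buyer Q €2,800; Buyer N €2,200; Buyer T €1,800; Buyer F €750.
Buyer Q is the highest bidder, so Buyer Q wins.
Under the first-price rule, the price is the highest bid: €2,800.

The winner pays €2,800.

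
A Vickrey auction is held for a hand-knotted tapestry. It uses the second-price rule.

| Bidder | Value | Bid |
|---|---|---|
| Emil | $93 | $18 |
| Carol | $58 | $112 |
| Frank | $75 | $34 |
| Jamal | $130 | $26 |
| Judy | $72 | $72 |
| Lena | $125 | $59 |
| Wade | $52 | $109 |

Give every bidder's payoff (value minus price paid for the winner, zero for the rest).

Ranking the bids: Carol $112; Wade $109; Judy $72; Lena $59; Frank $34; Jamal $26; Emil $18.
Carol has the top bid and wins; the price is the second-highest bid, $109.
Carol's payoff = $58 − $109 = -$51. All other bidders lose, so their payoff is 0.

Emil $0, Carol -$51, Frank $0, Jamal $0, Judy $0, Lena $0, Wade $0.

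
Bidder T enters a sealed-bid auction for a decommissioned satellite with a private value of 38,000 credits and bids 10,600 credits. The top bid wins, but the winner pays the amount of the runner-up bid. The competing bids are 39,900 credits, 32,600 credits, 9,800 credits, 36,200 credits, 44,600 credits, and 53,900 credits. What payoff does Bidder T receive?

Bidder T's payoff: 0 credits.

Highest competing bid: 53,900 credits.
Bidder T's bid 10,600 credits is not the highest, so Bidder T loses, pays nothing, and earns zero payoff.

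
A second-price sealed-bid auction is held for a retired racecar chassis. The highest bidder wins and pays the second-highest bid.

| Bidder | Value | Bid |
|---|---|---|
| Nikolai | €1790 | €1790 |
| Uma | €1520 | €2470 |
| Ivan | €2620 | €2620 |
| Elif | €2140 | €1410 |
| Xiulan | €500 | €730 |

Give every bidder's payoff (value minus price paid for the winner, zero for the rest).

Sorted high to low: Ivan €2620, then Uma €2470, then Nikolai €1790, then Elif €1410, then Xiulan €730.
Ivan has the top bid and wins; the price is the second-highest bid, €2470.
Ivan's payoff = €2620 − €2470 = €150. All other bidders lose, so their payoff is 0.

Nikolai €0, Uma €0, Ivan €150, Elif €0, Xiulan €0.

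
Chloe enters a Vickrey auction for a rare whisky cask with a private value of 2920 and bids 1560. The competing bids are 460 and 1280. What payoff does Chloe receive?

Highest competing bid: 1280.
Chloe's bid 1560 is the highest overall, so Chloe wins and pays the second-highest bid, 1280.
Payoff = value − price = 2920 − 1280 = 1640.

1640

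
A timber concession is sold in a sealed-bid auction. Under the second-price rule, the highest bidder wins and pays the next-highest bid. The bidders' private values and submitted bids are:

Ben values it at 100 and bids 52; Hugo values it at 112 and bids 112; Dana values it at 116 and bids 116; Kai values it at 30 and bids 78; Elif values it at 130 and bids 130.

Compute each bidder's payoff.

Ben 0, Hugo 0, Dana 0, Kai 0, Elif 14.

Ranking the bids: Elif 130, then Dana 116, then Hugo 112, then Kai 78, then Ben 52.
Elif has the top bid and wins; the price is the second-highest bid, 116.
Elif's payoff = 130 − 116 = 14. All other bidders lose, so their payoff is 0.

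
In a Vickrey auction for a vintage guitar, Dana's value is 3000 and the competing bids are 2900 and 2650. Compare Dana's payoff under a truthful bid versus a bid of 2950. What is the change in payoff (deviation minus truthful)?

Change in payoff: 0.

The highest competing bid is 2900.
Bidding truthfully at 3000: Dana has the top bid, wins, and pays the second-highest bid 2900. Payoff = 3000 − 2900 = 100.
Bidding 2950: Dana has the top bid, wins, and pays the second-highest bid 2900. Payoff = 3000 − 2900 = 100.
Change = 100 − 100 = 0.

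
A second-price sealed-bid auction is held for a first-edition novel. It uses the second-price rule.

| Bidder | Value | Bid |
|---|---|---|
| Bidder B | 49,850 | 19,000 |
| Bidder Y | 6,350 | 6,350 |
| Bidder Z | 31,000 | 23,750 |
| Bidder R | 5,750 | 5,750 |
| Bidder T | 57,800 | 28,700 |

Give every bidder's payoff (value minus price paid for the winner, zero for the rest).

Ranking the bids: Bidder T 28,700 > Bidder Z 23,750 > Bidder B 19,000 > Bidder Y 6,350 > Bidder R 5,750.
Bidder T has the top bid and wins; the price is the second-highest bid, 23,750.
Bidder T's payoff = 57,800 − 23,750 = 34,050. All other bidders lose, so their payoff is 0.

Payoffs: Bidder B 0, Bidder Y 0, Bidder Z 0, Bidder R 0, Bidder T 34,050.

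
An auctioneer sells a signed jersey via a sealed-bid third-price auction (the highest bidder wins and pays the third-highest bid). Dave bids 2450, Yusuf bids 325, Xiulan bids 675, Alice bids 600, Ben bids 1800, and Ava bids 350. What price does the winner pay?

The winner pays 675.

Ordered from highest: Dave 2450 > Ben 1800 > Xiulan 675 > Alice 600 > Ava 350 > Yusuf 325.
Dave is the highest bidder, so Dave wins.
Under the third-price rule, the price is the third-highest bid: 675.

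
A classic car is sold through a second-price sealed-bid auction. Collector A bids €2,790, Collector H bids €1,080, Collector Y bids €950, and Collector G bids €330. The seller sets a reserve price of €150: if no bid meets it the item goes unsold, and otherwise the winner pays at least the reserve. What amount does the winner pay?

Ranking the bids: Collector A €2,790, then Collector H €1,080, then Collector Y €950, then Collector G €330.
Collector A has the highest bid, so Collector A wins.
The second-highest bid is €1,080, which exceeds the reserve, so that sets the price.

The winner pays €1,080.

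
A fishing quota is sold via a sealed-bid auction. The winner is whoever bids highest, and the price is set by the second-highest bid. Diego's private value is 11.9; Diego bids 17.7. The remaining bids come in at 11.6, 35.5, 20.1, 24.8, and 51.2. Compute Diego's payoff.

Highest competing bid: 51.2.
Diego's bid 17.7 is not the highest, so Diego loses, pays nothing, and earns zero payoff.

Diego's payoff: 0.0.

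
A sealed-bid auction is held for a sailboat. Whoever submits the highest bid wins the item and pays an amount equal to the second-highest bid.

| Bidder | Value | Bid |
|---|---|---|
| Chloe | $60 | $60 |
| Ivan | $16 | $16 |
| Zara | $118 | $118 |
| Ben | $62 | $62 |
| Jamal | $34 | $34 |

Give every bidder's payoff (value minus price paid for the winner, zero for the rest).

Chloe $0, Ivan $0, Zara $56, Ben $0, Jamal $0.

Ranking the bids: Zara $118 > Ben $62 > Chloe $60 > Jamal $34 > Ivan $16.
Zara has the top bid and wins; the price is the second-highest bid, $62.
Zara's payoff = $118 − $62 = $56. All other bidders lose, so their payoff is 0.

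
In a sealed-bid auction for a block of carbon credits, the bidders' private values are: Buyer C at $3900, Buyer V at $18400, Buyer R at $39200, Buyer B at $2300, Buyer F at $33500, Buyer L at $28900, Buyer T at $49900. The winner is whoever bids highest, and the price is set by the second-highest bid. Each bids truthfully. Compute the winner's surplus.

Ordered from highest: Buyer T $49900, then Buyer R $39200, then Buyer F $33500, then Buyer L $28900, then Buyer V $18400, then Buyer C $3900, then Buyer B $2300.
Buyer T wins with the top bid and pays the second-highest, $39200.
Surplus = $49900 − $39200 = $10700.

$10700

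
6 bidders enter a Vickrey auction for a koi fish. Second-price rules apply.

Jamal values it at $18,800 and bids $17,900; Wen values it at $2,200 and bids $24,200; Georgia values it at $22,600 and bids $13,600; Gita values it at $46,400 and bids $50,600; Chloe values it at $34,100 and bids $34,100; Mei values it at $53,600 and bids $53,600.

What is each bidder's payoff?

Payoffs: Jamal $0, Wen $0, Georgia $0, Gita $0, Chloe $0, Mei $3,000.

Sorted high to low: Mei $53,600, then Gita $50,600, then Chloe $34,100, then Wen $24,200, then Jamal $17,900, then Georgia $13,600.
Mei has the top bid and wins; the price is the second-highest bid, $50,600.
Mei's payoff = $53,600 − $50,600 = $3,000. All other bidders lose, so their payoff is 0.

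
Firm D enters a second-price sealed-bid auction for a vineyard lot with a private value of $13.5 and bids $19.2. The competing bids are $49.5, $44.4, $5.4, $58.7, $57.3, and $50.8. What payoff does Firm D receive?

Highest competing bid: $58.7.
Firm D's bid $19.2 is not the highest, so Firm D loses, pays nothing, and earns zero payoff.

Payoff = $0.0.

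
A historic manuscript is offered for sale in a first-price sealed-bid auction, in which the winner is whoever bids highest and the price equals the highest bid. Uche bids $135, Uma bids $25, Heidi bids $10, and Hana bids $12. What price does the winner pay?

$135

Ordered from highest: Uche $135, then Uma $25, then Hana $12, then Heidi $10.
Uche is the highest bidder, so Uche wins.
Under the first-price rule, the price is the highest bid: $135.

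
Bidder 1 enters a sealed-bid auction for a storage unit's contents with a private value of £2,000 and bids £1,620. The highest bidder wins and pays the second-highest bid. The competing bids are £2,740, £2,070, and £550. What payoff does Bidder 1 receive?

Highest competing bid: £2,740.
Bidder 1's bid £1,620 is not the highest, so Bidder 1 loses, pays nothing, and earns zero payoff.

£0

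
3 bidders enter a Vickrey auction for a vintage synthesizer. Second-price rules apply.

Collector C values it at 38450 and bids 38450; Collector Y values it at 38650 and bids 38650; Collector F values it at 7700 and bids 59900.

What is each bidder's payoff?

Payoffs: Collector C 0, Collector Y 0, Collector F -30950.

Ordered from highest: Collector F 59900; Collector Y 38650; Collector C 38450.
Collector F has the top bid and wins; the price is the second-highest bid, 38650.
Collector F's payoff = 7700 − 38650 = -30950. All other bidders lose, so their payoff is 0.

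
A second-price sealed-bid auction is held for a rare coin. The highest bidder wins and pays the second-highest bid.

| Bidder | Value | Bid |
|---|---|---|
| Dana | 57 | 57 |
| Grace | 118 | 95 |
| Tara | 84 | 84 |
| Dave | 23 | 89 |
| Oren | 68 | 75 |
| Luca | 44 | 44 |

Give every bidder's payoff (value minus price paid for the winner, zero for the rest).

Sorted high to low: Grace 95 > Dave 89 > Tara 84 > Oren 75 > Dana 57 > Luca 44.
Grace has the top bid and wins; the price is the second-highest bid, 89.
Grace's payoff = 118 − 89 = 29. All other bidders lose, so their payoff is 0.

Dana 0, Grace 29, Tara 0, Dave 0, Oren 0, Luca 0.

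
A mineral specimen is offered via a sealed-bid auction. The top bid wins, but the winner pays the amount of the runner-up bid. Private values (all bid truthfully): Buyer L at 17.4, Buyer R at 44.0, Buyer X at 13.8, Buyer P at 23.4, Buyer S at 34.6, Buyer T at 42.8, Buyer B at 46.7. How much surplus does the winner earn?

2.7

Sorted high to low: Buyer B 46.7, then Buyer R 44.0, then Buyer T 42.8, then Buyer S 34.6, then Buyer P 23.4, then Buyer L 17.4, then Buyer X 13.8.
Buyer B wins with the top bid and pays the second-highest, 44.0.
Surplus = 46.7 − 44.0 = 2.7.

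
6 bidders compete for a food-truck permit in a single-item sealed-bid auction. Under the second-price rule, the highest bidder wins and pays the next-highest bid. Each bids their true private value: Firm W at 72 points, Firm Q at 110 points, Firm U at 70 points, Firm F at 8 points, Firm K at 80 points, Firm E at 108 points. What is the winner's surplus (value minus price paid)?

2 points

Ranking the bids: Firm Q 110 points > Firm E 108 points > Firm K 80 points > Firm W 72 points > Firm U 70 points > Firm F 8 points.
Firm Q wins with the top bid and pays the second-highest, 108 points.
Surplus = 110 points − 108 points = 2 points.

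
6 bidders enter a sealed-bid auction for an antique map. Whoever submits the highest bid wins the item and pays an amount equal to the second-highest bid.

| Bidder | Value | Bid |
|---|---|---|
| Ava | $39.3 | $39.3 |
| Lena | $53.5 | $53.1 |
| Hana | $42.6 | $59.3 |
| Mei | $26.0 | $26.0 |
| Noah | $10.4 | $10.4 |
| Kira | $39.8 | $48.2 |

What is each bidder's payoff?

Ava $0.0, Lena $0.0, Hana -$10.5, Mei $0.0, Noah $0.0, Kira $0.0.

Sorted high to low: Hana $59.3; Lena $53.1; Kira $48.2; Ava $39.3; Mei $26.0; Noah $10.4.
Hana has the top bid and wins; the price is the second-highest bid, $53.1.
Hana's payoff = $42.6 − $53.1 = -$10.5. All other bidders lose, so their payoff is 0.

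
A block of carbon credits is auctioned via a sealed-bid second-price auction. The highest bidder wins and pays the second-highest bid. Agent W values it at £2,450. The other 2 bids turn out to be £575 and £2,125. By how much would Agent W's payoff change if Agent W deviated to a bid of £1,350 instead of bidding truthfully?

The highest competing bid is £2,125.
Bidding truthfully at £2,450: Agent W has the top bid, wins, and pays the second-highest bid £2,125. Payoff = £2,450 − £2,125 = £325.
Bidding £1,350: the top bid is £2,125 (a rival), so Agent W loses. Payoff = £0.
Change = £0 − £325 = -£325.
This is the dominant-strategy logic: truthful bidding weakly beats any alternative.

Payoff change: -£325.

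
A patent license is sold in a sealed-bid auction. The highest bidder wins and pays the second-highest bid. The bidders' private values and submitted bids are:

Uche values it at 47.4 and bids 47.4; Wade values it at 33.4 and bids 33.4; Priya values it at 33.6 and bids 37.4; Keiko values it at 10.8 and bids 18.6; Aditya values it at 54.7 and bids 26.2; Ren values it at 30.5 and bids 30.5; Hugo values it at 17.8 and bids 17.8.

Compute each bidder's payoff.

Uche 10.0, Wade 0.0, Priya 0.0, Keiko 0.0, Aditya 0.0, Ren 0.0, Hugo 0.0.

Bids in descending order: Uche 47.4 > Priya 37.4 > Wade 33.4 > Ren 30.5 > Aditya 26.2 > Keiko 18.6 > Hugo 17.8.
Uche has the top bid and wins; the price is the second-highest bid, 37.4.
Uche's payoff = 47.4 − 37.4 = 10.0. All other bidders lose, so their payoff is 0.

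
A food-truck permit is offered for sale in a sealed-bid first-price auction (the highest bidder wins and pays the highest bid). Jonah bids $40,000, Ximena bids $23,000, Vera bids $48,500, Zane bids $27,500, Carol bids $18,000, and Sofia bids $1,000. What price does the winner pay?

Ranking the bids: Vera $48,500, then Jonah $40,000, then Zane $27,500, then Ximena $23,000, then Carol $18,000, then Sofia $1,000.
Vera is the highest bidder, so Vera wins.
Under the first-price rule, the price is the highest bid: $48,500.

$48,500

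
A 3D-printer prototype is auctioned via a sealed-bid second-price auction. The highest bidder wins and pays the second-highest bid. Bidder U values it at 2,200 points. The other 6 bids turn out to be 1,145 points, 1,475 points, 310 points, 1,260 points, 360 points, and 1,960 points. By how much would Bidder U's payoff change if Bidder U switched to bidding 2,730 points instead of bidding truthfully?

0 points

The highest competing bid is 1,960 points.
Bidding truthfully at 2,200 points: Bidder U has the top bid, wins, and pays the second-highest bid 1,960 points. Payoff = 2,200 points − 1,960 points = 240 points.
Bidding 2,730 points: Bidder U has the top bid, wins, and pays the second-highest bid 1,960 points. Payoff = 2,200 points − 1,960 points = 240 points.
Change = 240 points − 240 points = 0 points.
The bid only affects whether you win, not the price — here both bids land on the same side of the top rival bid, so the deviation is payoff-neutral.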